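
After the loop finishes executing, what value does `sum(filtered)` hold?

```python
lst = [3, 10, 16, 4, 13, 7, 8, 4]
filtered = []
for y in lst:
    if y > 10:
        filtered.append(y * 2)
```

Let's trace through this code step by step.

Initialize: lst = [3, 10, 16, 4, 13, 7, 8, 4]
Initialize: filtered = []
Entering loop: for y in lst:
After iteration 1: y = 3, filtered = []
After iteration 2: y = 10, filtered = []
After iteration 3: y = 16, filtered = [32]
After iteration 4: y = 4, filtered = [32]
After iteration 5: y = 13, filtered = [32, 26]
After iteration 6: y = 7, filtered = [32, 26]
After iteration 7: y = 8, filtered = [32, 26]
After iteration 8: y = 4, filtered = [32, 26]
Loop ends.
sum(filtered) = 58

Final answer: 58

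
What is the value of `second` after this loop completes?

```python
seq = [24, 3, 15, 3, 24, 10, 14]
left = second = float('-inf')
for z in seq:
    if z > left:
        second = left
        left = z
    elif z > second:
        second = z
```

Let's trace through this code step by step.

Initialize: seq = [24, 3, 15, 3, 24, 10, 14]
Initialize: left = -inf
Initialize: second = -inf
Entering loop: for z in seq:
After iteration 1: z = 24, left = 24, second = -inf
After iteration 2: z = 3, left = 24, second = 3
After iteration 3: z = 15, left = 24, second = 15
After iteration 4: z = 3, left = 24, second = 15
After iteration 5: z = 24, left = 24, second = 24
After iteration 6: z = 10, left = 24, second = 24
After iteration 7: z = 14, left = 24, second = 24
Loop ends.

Final answer: 24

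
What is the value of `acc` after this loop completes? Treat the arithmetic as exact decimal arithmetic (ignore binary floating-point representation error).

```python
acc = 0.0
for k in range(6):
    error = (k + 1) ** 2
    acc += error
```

Let's trace through this code step by step.

Initialize: acc = 0.0
Entering loop: for k in range(6):
After iteration 1: k = 0, acc = 1.0, error = 1
After iteration 2: k = 1, acc = 5.0, error = 4
After iteration 3: k = 2, acc = 14.0, error = 9
After iteration 4: k = 3, acc = 30.0, error = 16
After iteration 5: k = 4, acc = 55.0, error = 25
After iteration 6: k = 5, acc = 91.0, error = 36
Loop ends.

Final answer: 91.0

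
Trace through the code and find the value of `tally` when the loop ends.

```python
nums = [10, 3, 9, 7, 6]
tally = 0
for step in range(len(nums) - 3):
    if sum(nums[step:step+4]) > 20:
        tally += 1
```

Let's trace through this code step by step.

Initialize: nums = [10, 3, 9, 7, 6]
Initialize: tally = 0
Entering loop: for step in range(len(nums) - 3):
After iteration 1: step = 0, tally = 1
After iteration 2: step = 1, tally = 2
Loop ends.

Final answer: 2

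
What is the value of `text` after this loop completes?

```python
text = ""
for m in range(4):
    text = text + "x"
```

Let's trace through this code step by step.

Initialize: text = ''
Entering loop: for m in range(4):
After iteration 1: m = 0, text = 'x'
After iteration 2: m = 1, text = 'xx'
After iteration 3: m = 2, text = 'xxx'
After iteration 4: m = 3, text = 'xxxx'
Loop ends.

Final answer: 'xxxx'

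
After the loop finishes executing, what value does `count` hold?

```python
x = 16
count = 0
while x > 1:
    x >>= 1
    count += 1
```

Let's trace through this code step by step.

Initialize: x = 16
Initialize: count = 0
Entering loop: while x > 1:
After iteration 1: x = 8, count = 1
After iteration 2: x = 4, count = 2
After iteration 3: x = 2, count = 3
After iteration 4: x = 1, count = 4
Loop ends.

Final answer: 4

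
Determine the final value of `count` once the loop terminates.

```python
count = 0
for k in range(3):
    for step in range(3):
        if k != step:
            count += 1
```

Let's trace through this code step by step.

Initialize: count = 0
Entering loop: for k in range(3):
After iteration 1: k = 0, count = 2
After iteration 2: k = 1, count = 4
After iteration 3: k = 2, count = 6
Loop ends.

Final answer: 6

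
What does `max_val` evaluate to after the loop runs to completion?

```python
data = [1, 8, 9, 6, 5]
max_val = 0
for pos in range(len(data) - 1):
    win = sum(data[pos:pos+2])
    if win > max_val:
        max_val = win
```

Let's trace through this code step by step.

Initialize: data = [1, 8, 9, 6, 5]
Initialize: max_val = 0
Entering loop: for pos in range(len(data) - 1):
After iteration 1: pos = 0, max_val = 9, win = 9
After iteration 2: pos = 1, max_val = 17, win = 17
After iteration 3: pos = 2, max_val = 17, win = 15
After iteration 4: pos = 3, max_val = 17, win = 11
Loop ends.

Final answer: 17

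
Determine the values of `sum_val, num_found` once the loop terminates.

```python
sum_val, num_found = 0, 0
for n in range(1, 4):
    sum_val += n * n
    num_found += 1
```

Let's trace through this code step by step.

Initialize: sum_val = 0
Initialize: num_found = 0
Entering loop: for n in range(1, 4):
After iteration 1: n = 1, sum_val = 1, num_found = 1
After iteration 2: n = 2, sum_val = 5, num_found = 2
After iteration 3: n = 3, sum_val = 14, num_found = 3
Loop ends.

Final answer: 14, 3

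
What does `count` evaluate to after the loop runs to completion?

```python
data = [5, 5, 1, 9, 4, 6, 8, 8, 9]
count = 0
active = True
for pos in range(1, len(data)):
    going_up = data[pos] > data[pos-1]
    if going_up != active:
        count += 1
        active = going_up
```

Let's trace through this code step by step.

Initialize: data = [5, 5, 1, 9, 4, 6, 8, 8, 9]
Initialize: count = 0
Initialize: active = True
Entering loop: for pos in range(1, len(data)):
After iteration 1: pos = 1, count = 1, active = False, going_up = False
After iteration 2: pos = 2, count = 1, active = False, going_up = False
After iteration 3: pos = 3, count = 2, active = True, going_up = True
After iteration 4: pos = 4, count = 3, active = False, going_up = False
After iteration 5: pos = 5, count = 4, active = True, going_up = True
After iteration 6: pos = 6, count = 4, active = True, going_up = True
After iteration 7: pos = 7, count = 5, active = False, going_up = False
After iteration 8: pos = 8, count = 6, active = True, going_up = True
Loop ends.

Final answer: 6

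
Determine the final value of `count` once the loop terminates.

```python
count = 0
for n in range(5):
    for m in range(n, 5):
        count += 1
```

Let's trace through this code step by step.

Initialize: count = 0
Entering loop: for n in range(5):
After iteration 1: n = 0, count = 5
After iteration 2: n = 1, count = 9
After iteration 3: n = 2, count = 12
After iteration 4: n = 3, count = 14
After iteration 5: n = 4, count = 15
Loop ends.

Final answer: 15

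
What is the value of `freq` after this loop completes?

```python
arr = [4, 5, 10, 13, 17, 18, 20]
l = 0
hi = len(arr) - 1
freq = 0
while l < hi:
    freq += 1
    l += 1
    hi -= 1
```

Let's trace through this code step by step.

Initialize: arr = [4, 5, 10, 13, 17, 18, 20]
Initialize: l = 0
Initialize: hi = 6
Initialize: freq = 0
Entering loop: while l < hi:
After iteration 1: l = 1, hi = 5, freq = 1
After iteration 2: l = 2, hi = 4, freq = 2
After iteration 3: l = 3, hi = 3, freq = 3
Loop ends.

Final answer: 3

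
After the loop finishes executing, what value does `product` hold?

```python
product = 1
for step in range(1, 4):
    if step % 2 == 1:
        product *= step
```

Let's trace through this code step by step.

Initialize: product = 1
Entering loop: for step in range(1, 4):
After iteration 1: step = 1, product = 1
After iteration 2: step = 2, product = 1
After iteration 3: step = 3, product = 3
Loop ends.

Final answer: 3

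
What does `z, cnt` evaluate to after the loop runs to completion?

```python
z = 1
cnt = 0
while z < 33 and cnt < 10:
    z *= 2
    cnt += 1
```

Let's trace through this code step by step.

Initialize: z = 1
Initialize: cnt = 0
Entering loop: while z < 33 and cnt < 10:
After iteration 1: z = 2, cnt = 1
After iteration 2: z = 4, cnt = 2
After iteration 3: z = 8, cnt = 3
After iteration 4: z = 16, cnt = 4
After iteration 5: z = 32, cnt = 5
After iteration 6: z = 64, cnt = 6
Loop ends.

Final answer: 64, 6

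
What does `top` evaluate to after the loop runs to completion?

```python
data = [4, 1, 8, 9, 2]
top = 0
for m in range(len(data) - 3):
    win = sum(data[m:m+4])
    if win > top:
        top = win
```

Let's trace through this code step by step.

Initialize: data = [4, 1, 8, 9, 2]
Initialize: top = 0
Entering loop: for m in range(len(data) - 3):
After iteration 1: m = 0, top = 22, win = 22
After iteration 2: m = 1, top = 22, win = 20
Loop ends.

Final answer: 22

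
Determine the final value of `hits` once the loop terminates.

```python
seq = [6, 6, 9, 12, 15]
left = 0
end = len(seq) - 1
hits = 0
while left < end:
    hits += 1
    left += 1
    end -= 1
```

Let's trace through this code step by step.

Initialize: seq = [6, 6, 9, 12, 15]
Initialize: left = 0
Initialize: end = 4
Initialize: hits = 0
Entering loop: while left < end:
After iteration 1: left = 1, end = 3, hits = 1
After iteration 2: left = 2, end = 2, hits = 2
Loop ends.

Final answer: 2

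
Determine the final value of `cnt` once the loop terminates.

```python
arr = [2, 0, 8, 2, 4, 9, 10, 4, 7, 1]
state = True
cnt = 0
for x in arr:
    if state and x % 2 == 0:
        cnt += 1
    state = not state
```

Let's trace through this code step by step.

Initialize: arr = [2, 0, 8, 2, 4, 9, 10, 4, 7, 1]
Initialize: state = True
Initialize: cnt = 0
Entering loop: for x in arr:
After iteration 1: x = 2, state = False, cnt = 1
After iteration 2: x = 0, state = True, cnt = 1
After iteration 3: x = 8, state = False, cnt = 2
After iteration 4: x = 2, state = True, cnt = 2
After iteration 5: x = 4, state = False, cnt = 3
After iteration 6: x = 9, state = True, cnt = 3
After iteration 7: x = 10, state = False, cnt = 4
After iteration 8: x = 4, state = True, cnt = 4
After iteration 9: x = 7, state = False, cnt = 4
After iteration 10: x = 1, state = True, cnt = 4
Loop ends.

Final answer: 4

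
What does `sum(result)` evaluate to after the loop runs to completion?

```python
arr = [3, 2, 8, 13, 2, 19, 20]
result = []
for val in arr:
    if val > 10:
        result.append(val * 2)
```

Let's trace through this code step by step.

Initialize: arr = [3, 2, 8, 13, 2, 19, 20]
Initialize: result = []
Entering loop: for val in arr:
After iteration 1: val = 3, result = []
After iteration 2: val = 2, result = []
After iteration 3: val = 8, result = []
After iteration 4: val = 13, result = [26]
After iteration 5: val = 2, result = [26]
After iteration 6: val = 19, result = [26, 38]
After iteration 7: val = 20, result = [26, 38, 40]
Loop ends.
sum(result) = 104

Final answer: 104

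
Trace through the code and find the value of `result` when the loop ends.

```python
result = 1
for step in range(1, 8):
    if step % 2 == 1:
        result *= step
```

Let's trace through this code step by step.

Initialize: result = 1
Entering loop: for step in range(1, 8):
After iteration 1: step = 1, result = 1
After iteration 2: step = 2, result = 1
After iteration 3: step = 3, result = 3
After iteration 4: step = 4, result = 3
After iteration 5: step = 5, result = 15
After iteration 6: step = 6, result = 15
After iteration 7: step = 7, result = 105
Loop ends.

Final answer: 105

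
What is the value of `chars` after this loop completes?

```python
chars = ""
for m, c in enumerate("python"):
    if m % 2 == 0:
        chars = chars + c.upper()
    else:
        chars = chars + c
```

Let's trace through this code step by step.

Initialize: chars = ''
Entering loop: for m, c in enumerate("python"):
After iteration 1: m = 0, c = 'p', chars = 'P'
After iteration 2: m = 1, c = 'y', chars = 'Py'
After iteration 3: m = 2, c = 't', chars = 'PyT'
After iteration 4: m = 3, c = 'h', chars = 'PyTh'
After iteration 5: m = 4, c = 'o', chars = 'PyThO'
After iteration 6: m = 5, c = 'n', chars = 'PyThOn'
Loop ends.

Final answer: 'PyThOn'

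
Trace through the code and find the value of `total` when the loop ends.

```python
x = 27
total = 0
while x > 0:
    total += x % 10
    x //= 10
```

Let's trace through this code step by step.

Initialize: x = 27
Initialize: total = 0
Entering loop: while x > 0:
After iteration 1: x = 2, total = 7
After iteration 2: x = 0, total = 9
Loop ends.

Final answer: 9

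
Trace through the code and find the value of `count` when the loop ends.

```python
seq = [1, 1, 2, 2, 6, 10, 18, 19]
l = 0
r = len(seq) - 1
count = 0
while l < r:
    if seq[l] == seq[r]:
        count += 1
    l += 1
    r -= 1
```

Let's trace through this code step by step.

Initialize: seq = [1, 1, 2, 2, 6, 10, 18, 19]
Initialize: l = 0
Initialize: r = 7
Initialize: count = 0
Entering loop: while l < r:
After iteration 1: l = 1, r = 6, count = 0
After iteration 2: l = 2, r = 5, count = 0
After iteration 3: l = 3, r = 4, count = 0
After iteration 4: l = 4, r = 3, count = 0
Loop ends.

Final answer: 0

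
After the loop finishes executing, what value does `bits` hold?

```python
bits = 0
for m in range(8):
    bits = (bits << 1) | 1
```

Let's trace through this code step by step.

Initialize: bits = 0
Entering loop: for m in range(8):
After iteration 1: m = 0, bits = 1
After iteration 2: m = 1, bits = 3
After iteration 3: m = 2, bits = 7
After iteration 4: m = 3, bits = 15
After iteration 5: m = 4, bits = 31
After iteration 6: m = 5, bits = 63
After iteration 7: m = 6, bits = 127
After iteration 8: m = 7, bits = 255
Loop ends.

Final answer: 255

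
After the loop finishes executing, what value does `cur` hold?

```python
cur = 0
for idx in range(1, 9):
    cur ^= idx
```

Let's trace through this code step by step.

Initialize: cur = 0
Entering loop: for idx in range(1, 9):
After iteration 1: idx = 1, cur = 1
After iteration 2: idx = 2, cur = 3
After iteration 3: idx = 3, cur = 0
After iteration 4: idx = 4, cur = 4
After iteration 5: idx = 5, cur = 1
After iteration 6: idx = 6, cur = 7
After iteration 7: idx = 7, cur = 0
After iteration 8: idx = 8, cur = 8
Loop ends.

Final answer: 8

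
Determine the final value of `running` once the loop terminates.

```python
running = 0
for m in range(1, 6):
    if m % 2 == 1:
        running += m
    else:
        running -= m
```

Let's trace through this code step by step.

Initialize: running = 0
Entering loop: for m in range(1, 6):
After iteration 1: m = 1, running = 1
After iteration 2: m = 2, running = -1
After iteration 3: m = 3, running = 2
After iteration 4: m = 4, running = -2
After iteration 5: m = 5, running = 3
Loop ends.

Final answer: 3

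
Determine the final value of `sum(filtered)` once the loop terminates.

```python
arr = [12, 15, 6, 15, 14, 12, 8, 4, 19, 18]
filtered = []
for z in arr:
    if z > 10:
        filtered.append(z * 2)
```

Let's trace through this code step by step.

Initialize: arr = [12, 15, 6, 15, 14, 12, 8, 4, 19, 18]
Initialize: filtered = []
Entering loop: for z in arr:
After iteration 1: z = 12, filtered = [24]
After iteration 2: z = 15, filtered = [24, 30]
After iteration 3: z = 6, filtered = [24, 30]
After iteration 4: z = 15, filtered = [24, 30, 30]
After iteration 5: z = 14, filtered = [24, 30, 30, 28]
After iteration 6: z = 12, filtered = [24, 30, 30, 28, 24]
After iteration 7: z = 8, filtered = [24, 30, 30, 28, 24]
After iteration 8: z = 4, filtered = [24, 30, 30, 28, 24]
After iteration 9: z = 19, filtered = [24, 30, 30, 28, 24, 38]
After iteration 10: z = 18, filtered = [24, 30, 30, 28, 24, 38, 36]
Loop ends.
sum(filtered) = 210

Final answer: 210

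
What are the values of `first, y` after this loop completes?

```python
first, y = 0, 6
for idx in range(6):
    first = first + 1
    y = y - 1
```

Let's trace through this code step by step.

Initialize: first = 0
Initialize: y = 6
Entering loop: for idx in range(6):
After iteration 1: idx = 0, first = 1, y = 5
After iteration 2: idx = 1, first = 2, y = 4
After iteration 3: idx = 2, first = 3, y = 3
After iteration 4: idx = 3, first = 4, y = 2
After iteration 5: idx = 4, first = 5, y = 1
After iteration 6: idx = 5, first = 6, y = 0
Loop ends.

Final answer: 6, 0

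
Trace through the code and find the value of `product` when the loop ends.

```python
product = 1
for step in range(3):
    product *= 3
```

Let's trace through this code step by step.

Initialize: product = 1
Entering loop: for step in range(3):
After iteration 1: step = 0, product = 3
After iteration 2: step = 1, product = 9
After iteration 3: step = 2, product = 27
Loop ends.

Final answer: 27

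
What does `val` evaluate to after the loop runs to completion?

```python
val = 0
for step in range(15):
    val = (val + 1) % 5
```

Let's trace through this code step by step.

Initialize: val = 0
Entering loop: for step in range(15):
After iteration 1: step = 0, val = 1
After iteration 2: step = 1, val = 2
After iteration 3: step = 2, val = 3
After iteration 4: step = 3, val = 4
After iteration 5: step = 4, val = 0
After iteration 6: step = 5, val = 1
After iteration 7: step = 6, val = 2
After iteration 8: step = 7, val = 3
After iteration 9: step = 8, val = 4
After iteration 10: step = 9, val = 0
After iteration 11: step = 10, val = 1
After iteration 12: step = 11, val = 2
After iteration 13: step = 12, val = 3
After iteration 14: step = 13, val = 4
After iteration 15: step = 14, val = 0
Loop ends.

Final answer: 0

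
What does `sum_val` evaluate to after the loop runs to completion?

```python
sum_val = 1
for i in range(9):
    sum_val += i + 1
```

Let's trace through this code step by step.

Initialize: sum_val = 1
Entering loop: for i in range(9):
After iteration 1: i = 0, sum_val = 2
After iteration 2: i = 1, sum_val = 4
After iteration 3: i = 2, sum_val = 7
After iteration 4: i = 3, sum_val = 11
After iteration 5: i = 4, sum_val = 16
After iteration 6: i = 5, sum_val = 22
After iteration 7: i = 6, sum_val = 29
After iteration 8: i = 7, sum_val = 37
After iteration 9: i = 8, sum_val = 46
Loop ends.

Final answer: 46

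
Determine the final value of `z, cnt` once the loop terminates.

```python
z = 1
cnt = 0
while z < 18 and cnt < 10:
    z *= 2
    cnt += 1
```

Let's trace through this code step by step.

Initialize: z = 1
Initialize: cnt = 0
Entering loop: while z < 18 and cnt < 10:
After iteration 1: z = 2, cnt = 1
After iteration 2: z = 4, cnt = 2
After iteration 3: z = 8, cnt = 3
After iteration 4: z = 16, cnt = 4
After iteration 5: z = 32, cnt = 5
Loop ends.

Final answer: 32, 5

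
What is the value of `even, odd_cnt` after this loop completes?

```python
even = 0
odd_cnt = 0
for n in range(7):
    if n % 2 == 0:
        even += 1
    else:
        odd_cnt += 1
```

Let's trace through this code step by step.

Initialize: even = 0
Initialize: odd_cnt = 0
Entering loop: for n in range(7):
After iteration 1: n = 0, even = 1, odd_cnt = 0
After iteration 2: n = 1, even = 1, odd_cnt = 1
After iteration 3: n = 2, even = 2, odd_cnt = 1
After iteration 4: n = 3, even = 2, odd_cnt = 2
After iteration 5: n = 4, even = 3, odd_cnt = 2
After iteration 6: n = 5, even = 3, odd_cnt = 3
After iteration 7: n = 6, even = 4, odd_cnt = 3
Loop ends.

Final answer: 4, 3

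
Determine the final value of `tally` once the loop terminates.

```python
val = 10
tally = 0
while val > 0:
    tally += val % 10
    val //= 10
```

Let's trace through this code step by step.

Initialize: val = 10
Initialize: tally = 0
Entering loop: while val > 0:
After iteration 1: val = 1, tally = 0
After iteration 2: val = 0, tally = 1
Loop ends.

Final answer: 1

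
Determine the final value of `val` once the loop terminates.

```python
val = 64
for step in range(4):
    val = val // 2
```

Let's trace through this code step by step.

Initialize: val = 64
Entering loop: for step in range(4):
After iteration 1: step = 0, val = 32
After iteration 2: step = 1, val = 16
After iteration 3: step = 2, val = 8
After iteration 4: step = 3, val = 4
Loop ends.

Final answer: 4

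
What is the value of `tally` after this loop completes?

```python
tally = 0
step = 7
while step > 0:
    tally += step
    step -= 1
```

Let's trace through this code step by step.

Initialize: tally = 0
Initialize: step = 7
Entering loop: while step > 0:
After iteration 1: tally = 7, step = 6
After iteration 2: tally = 13, step = 5
After iteration 3: tally = 18, step = 4
After iteration 4: tally = 22, step = 3
After iteration 5: tally = 25, step = 2
After iteration 6: tally = 27, step = 1
After iteration 7: tally = 28, step = 0
Loop ends.

Final answer: 28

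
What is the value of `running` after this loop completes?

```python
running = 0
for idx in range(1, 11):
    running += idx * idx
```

Let's trace through this code step by step.

Initialize: running = 0
Entering loop: for idx in range(1, 11):
After iteration 1: idx = 1, running = 1
After iteration 2: idx = 2, running = 5
After iteration 3: idx = 3, running = 14
After iteration 4: idx = 4, running = 30
After iteration 5: idx = 5, running = 55
After iteration 6: idx = 6, running = 91
After iteration 7: idx = 7, running = 140
After iteration 8: idx = 8, running = 204
After iteration 9: idx = 9, running = 285
After iteration 10: idx = 10, running = 385
Loop ends.

Final answer: 385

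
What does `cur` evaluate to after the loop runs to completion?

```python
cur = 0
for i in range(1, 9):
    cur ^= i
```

Let's trace through this code step by step.

Initialize: cur = 0
Entering loop: for i in range(1, 9):
After iteration 1: i = 1, cur = 1
After iteration 2: i = 2, cur = 3
After iteration 3: i = 3, cur = 0
After iteration 4: i = 4, cur = 4
After iteration 5: i = 5, cur = 1
After iteration 6: i = 6, cur = 7
After iteration 7: i = 7, cur = 0
After iteration 8: i = 8, cur = 8
Loop ends.

Final answer: 8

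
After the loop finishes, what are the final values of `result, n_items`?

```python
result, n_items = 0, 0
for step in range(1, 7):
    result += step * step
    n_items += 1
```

Let's trace through this code step by step.

Initialize: result = 0
Initialize: n_items = 0
Entering loop: for step in range(1, 7):
After iteration 1: step = 1, result = 1, n_items = 1
After iteration 2: step = 2, result = 5, n_items = 2
After iteration 3: step = 3, result = 14, n_items = 3
After iteration 4: step = 4, result = 30, n_items = 4
After iteration 5: step = 5, result = 55, n_items = 5
After iteration 6: step = 6, result = 91, n_items = 6
Loop ends.

Final answer: 91, 6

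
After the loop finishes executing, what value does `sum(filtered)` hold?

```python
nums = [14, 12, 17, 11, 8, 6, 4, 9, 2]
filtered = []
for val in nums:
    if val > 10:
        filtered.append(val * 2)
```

Let's trace through this code step by step.

Initialize: nums = [14, 12, 17, 11, 8, 6, 4, 9, 2]
Initialize: filtered = []
Entering loop: for val in nums:
After iteration 1: val = 14, filtered = [28]
After iteration 2: val = 12, filtered = [28, 24]
After iteration 3: val = 17, filtered = [28, 24, 34]
After iteration 4: val = 11, filtered = [28, 24, 34, 22]
After iteration 5: val = 8, filtered = [28, 24, 34, 22]
After iteration 6: val = 6, filtered = [28, 24, 34, 22]
After iteration 7: val = 4, filtered = [28, 24, 34, 22]
After iteration 8: val = 9, filtered = [28, 24, 34, 22]
After iteration 9: val = 2, filtered = [28, 24, 34, 22]
Loop ends.
sum(filtered) = 108

Final answer: 108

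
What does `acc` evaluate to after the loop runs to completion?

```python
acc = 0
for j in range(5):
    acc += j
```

Let's trace through this code step by step.

Initialize: acc = 0
Entering loop: for j in range(5):
After iteration 1: j = 0, acc = 0
After iteration 2: j = 1, acc = 1
After iteration 3: j = 2, acc = 3
After iteration 4: j = 3, acc = 6
After iteration 5: j = 4, acc = 10
Loop ends.

Final answer: 10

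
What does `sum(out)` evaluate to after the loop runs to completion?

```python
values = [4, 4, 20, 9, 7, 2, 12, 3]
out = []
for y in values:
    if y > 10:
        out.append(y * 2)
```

Let's trace through this code step by step.

Initialize: values = [4, 4, 20, 9, 7, 2, 12, 3]
Initialize: out = []
Entering loop: for y in values:
After iteration 1: y = 4, out = []
After iteration 2: y = 4, out = []
After iteration 3: y = 20, out = [40]
After iteration 4: y = 9, out = [40]
After iteration 5: y = 7, out = [40]
After iteration 6: y = 2, out = [40]
After iteration 7: y = 12, out = [40, 24]
After iteration 8: y = 3, out = [40, 24]
Loop ends.
sum(out) = 64

Final answer: 64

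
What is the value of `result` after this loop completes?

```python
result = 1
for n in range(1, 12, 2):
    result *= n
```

Let's trace through this code step by step.

Initialize: result = 1
Entering loop: for n in range(1, 12, 2):
After iteration 1: n = 1, result = 1
After iteration 2: n = 3, result = 3
After iteration 3: n = 5, result = 15
After iteration 4: n = 7, result = 105
After iteration 5: n = 9, result = 945
After iteration 6: n = 11, result = 10395
Loop ends.

Final answer: 10395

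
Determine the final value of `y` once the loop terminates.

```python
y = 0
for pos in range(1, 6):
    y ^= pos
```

Let's trace through this code step by step.

Initialize: y = 0
Entering loop: for pos in range(1, 6):
After iteration 1: pos = 1, y = 1
After iteration 2: pos = 2, y = 3
After iteration 3: pos = 3, y = 0
After iteration 4: pos = 4, y = 4
After iteration 5: pos = 5, y = 1
Loop ends.

Final answer: 1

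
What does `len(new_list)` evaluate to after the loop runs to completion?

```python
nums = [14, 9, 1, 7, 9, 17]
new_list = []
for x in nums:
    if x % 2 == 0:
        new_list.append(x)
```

Let's trace through this code step by step.

Initialize: nums = [14, 9, 1, 7, 9, 17]
Initialize: new_list = []
Entering loop: for x in nums:
After iteration 1: x = 14, new_list = [14]
After iteration 2: x = 9, new_list = [14]
After iteration 3: x = 1, new_list = [14]
After iteration 4: x = 7, new_list = [14]
After iteration 5: x = 9, new_list = [14]
After iteration 6: x = 17, new_list = [14]
Loop ends.
len(new_list) = 1

Final answer: 1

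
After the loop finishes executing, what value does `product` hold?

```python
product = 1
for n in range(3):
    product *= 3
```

Let's trace through this code step by step.

Initialize: product = 1
Entering loop: for n in range(3):
After iteration 1: n = 0, product = 3
After iteration 2: n = 1, product = 9
After iteration 3: n = 2, product = 27
Loop ends.

Final answer: 27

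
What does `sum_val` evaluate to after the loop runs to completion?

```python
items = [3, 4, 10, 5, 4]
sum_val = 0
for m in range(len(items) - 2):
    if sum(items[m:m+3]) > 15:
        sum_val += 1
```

Let's trace through this code step by step.

Initialize: items = [3, 4, 10, 5, 4]
Initialize: sum_val = 0
Entering loop: for m in range(len(items) - 2):
After iteration 1: m = 0, sum_val = 1
After iteration 2: m = 1, sum_val = 2
After iteration 3: m = 2, sum_val = 3
Loop ends.

Final answer: 3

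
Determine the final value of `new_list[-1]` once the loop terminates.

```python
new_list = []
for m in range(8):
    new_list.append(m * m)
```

Let's trace through this code step by step.

Initialize: new_list = []
Entering loop: for m in range(8):
After iteration 1: m = 0, new_list = [0]
After iteration 2: m = 1, new_list = [0, 1]
After iteration 3: m = 2, new_list = [0, 1, 4]
After iteration 4: m = 3, new_list = [0, 1, 4, 9]
After iteration 5: m = 4, new_list = [0, 1, 4, 9, 16]
After iteration 6: m = 5, new_list = [0, 1, 4, 9, 16, 25]
After iteration 7: m = 6, new_list = [0, 1, 4, 9, 16, 25, 36]
After iteration 8: m = 7, new_list = [0, 1, 4, 9, 16, 25, 36, 49]
Loop ends.
new_list[-1] = 49

Final answer: 49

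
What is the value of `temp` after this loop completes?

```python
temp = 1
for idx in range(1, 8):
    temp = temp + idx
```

Let's trace through this code step by step.

Initialize: temp = 1
Entering loop: for idx in range(1, 8):
After iteration 1: idx = 1, temp = 2
After iteration 2: idx = 2, temp = 4
After iteration 3: idx = 3, temp = 7
After iteration 4: idx = 4, temp = 11
After iteration 5: idx = 5, temp = 16
After iteration 6: idx = 6, temp = 22
After iteration 7: idx = 7, temp = 29
Loop ends.

Final answer: 29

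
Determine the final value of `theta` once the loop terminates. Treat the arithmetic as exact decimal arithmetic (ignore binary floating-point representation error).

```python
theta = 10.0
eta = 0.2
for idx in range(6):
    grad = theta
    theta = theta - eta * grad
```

Let's trace through this code step by step.

Initialize: theta = 10.0
Initialize: eta = 0.2
Entering loop: for idx in range(6):
After iteration 1: idx = 0, theta = 8.0, grad = 10.0
After iteration 2: idx = 1, theta = 6.4, grad = 8.0
After iteration 3: idx = 2, theta = 5.12, grad = 6.4
After iteration 4: idx = 3, theta = 4.096, grad = 5.12
After iteration 5: idx = 4, theta = 3.2768, grad = 4.096
After iteration 6: idx = 5, theta = 2.62144, grad = 3.2768
Loop ends.

Final answer: 2.62144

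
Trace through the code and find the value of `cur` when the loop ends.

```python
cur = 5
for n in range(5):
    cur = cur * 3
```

Let's trace through this code step by step.

Initialize: cur = 5
Entering loop: for n in range(5):
After iteration 1: n = 0, cur = 15
After iteration 2: n = 1, cur = 45
After iteration 3: n = 2, cur = 135
After iteration 4: n = 3, cur = 405
After iteration 5: n = 4, cur = 1215
Loop ends.

Final answer: 1215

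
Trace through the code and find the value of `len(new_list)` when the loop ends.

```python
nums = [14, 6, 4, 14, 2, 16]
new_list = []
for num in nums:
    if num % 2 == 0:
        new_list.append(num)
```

Let's trace through this code step by step.

Initialize: nums = [14, 6, 4, 14, 2, 16]
Initialize: new_list = []
Entering loop: for num in nums:
After iteration 1: num = 14, new_list = [14]
After iteration 2: num = 6, new_list = [14, 6]
After iteration 3: num = 4, new_list = [14, 6, 4]
After iteration 4: num = 14, new_list = [14, 6, 4, 14]
After iteration 5: num = 2, new_list = [14, 6, 4, 14, 2]
After iteration 6: num = 16, new_list = [14, 6, 4, 14, 2, 16]
Loop ends.
len(new_list) = 6

Final answer: 6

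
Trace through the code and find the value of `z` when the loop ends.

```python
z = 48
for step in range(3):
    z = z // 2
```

Let's trace through this code step by step.

Initialize: z = 48
Entering loop: for step in range(3):
After iteration 1: step = 0, z = 24
After iteration 2: step = 1, z = 12
After iteration 3: step = 2, z = 6
Loop ends.

Final answer: 6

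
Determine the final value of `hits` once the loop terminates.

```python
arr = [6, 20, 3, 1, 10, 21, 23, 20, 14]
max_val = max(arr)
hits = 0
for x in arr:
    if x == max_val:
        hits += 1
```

Let's trace through this code step by step.

Initialize: arr = [6, 20, 3, 1, 10, 21, 23, 20, 14]
Initialize: max_val = 23
Initialize: hits = 0
Entering loop: for x in arr:
After iteration 1: x = 6, hits = 0
After iteration 2: x = 20, hits = 0
After iteration 3: x = 3, hits = 0
After iteration 4: x = 1, hits = 0
After iteration 5: x = 10, hits = 0
After iteration 6: x = 21, hits = 0
After iteration 7: x = 23, hits = 1
After iteration 8: x = 20, hits = 1
After iteration 9: x = 14, hits = 1
Loop ends.

Final answer: 1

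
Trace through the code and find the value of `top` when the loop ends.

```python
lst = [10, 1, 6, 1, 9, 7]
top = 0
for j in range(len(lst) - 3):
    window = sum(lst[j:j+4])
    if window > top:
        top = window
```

Let's trace through this code step by step.

Initialize: lst = [10, 1, 6, 1, 9, 7]
Initialize: top = 0
Entering loop: for j in range(len(lst) - 3):
After iteration 1: j = 0, top = 18, window = 18
After iteration 2: j = 1, top = 18, window = 17
After iteration 3: j = 2, top = 23, window = 23
Loop ends.

Final answer: 23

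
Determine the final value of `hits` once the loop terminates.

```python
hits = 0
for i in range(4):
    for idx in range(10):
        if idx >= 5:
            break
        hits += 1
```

Let's trace through this code step by step.

Initialize: hits = 0
Entering loop: for i in range(4):
After iteration 1: i = 0, hits = 5
After iteration 2: i = 1, hits = 10
After iteration 3: i = 2, hits = 15
After iteration 4: i = 3, hits = 20
Loop ends.

Final answer: 20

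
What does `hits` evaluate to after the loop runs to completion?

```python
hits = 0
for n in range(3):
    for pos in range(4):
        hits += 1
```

Let's trace through this code step by step.

Initialize: hits = 0
Entering loop: for n in range(3):
After iteration 1: n = 0, hits = 4
After iteration 2: n = 1, hits = 8
After iteration 3: n = 2, hits = 12
Loop ends.

Final answer: 12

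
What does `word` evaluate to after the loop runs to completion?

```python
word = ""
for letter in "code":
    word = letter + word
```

Let's trace through this code step by step.

Initialize: word = ''
Entering loop: for letter in "code":
After iteration 1: letter = 'c', word = 'c'
After iteration 2: letter = 'o', word = 'oc'
After iteration 3: letter = 'd', word = 'doc'
After iteration 4: letter = 'e', word = 'edoc'
Loop ends.

Final answer: 'edoc'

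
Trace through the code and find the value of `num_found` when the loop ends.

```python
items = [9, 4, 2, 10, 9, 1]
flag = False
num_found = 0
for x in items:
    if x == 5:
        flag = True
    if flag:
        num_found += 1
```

Let's trace through this code step by step.

Initialize: items = [9, 4, 2, 10, 9, 1]
Initialize: flag = False
Initialize: num_found = 0
Entering loop: for x in items:
After iteration 1: x = 9, num_found = 0
After iteration 2: x = 4, num_found = 0
After iteration 3: x = 2, num_found = 0
After iteration 4: x = 10, num_found = 0
After iteration 5: x = 9, num_found = 0
After iteration 6: x = 1, num_found = 0
Loop ends.

Final answer: 0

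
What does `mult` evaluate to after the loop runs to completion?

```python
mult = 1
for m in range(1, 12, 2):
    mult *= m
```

Let's trace through this code step by step.

Initialize: mult = 1
Entering loop: for m in range(1, 12, 2):
After iteration 1: m = 1, mult = 1
After iteration 2: m = 3, mult = 3
After iteration 3: m = 5, mult = 15
After iteration 4: m = 7, mult = 105
After iteration 5: m = 9, mult = 945
After iteration 6: m = 11, mult = 10395
Loop ends.

Final answer: 10395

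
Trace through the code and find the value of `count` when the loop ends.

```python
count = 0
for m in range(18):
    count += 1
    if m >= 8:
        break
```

Let's trace through this code step by step.

Initialize: count = 0
Entering loop: for m in range(18):
After iteration 1: m = 0, count = 1
After iteration 2: m = 1, count = 2
After iteration 3: m = 2, count = 3
After iteration 4: m = 3, count = 4
After iteration 5: m = 4, count = 5
After iteration 6: m = 5, count = 6
After iteration 7: m = 6, count = 7
After iteration 8: m = 7, count = 8
After iteration 9: m = 8, count = 9
Loop ends.

Final answer: 9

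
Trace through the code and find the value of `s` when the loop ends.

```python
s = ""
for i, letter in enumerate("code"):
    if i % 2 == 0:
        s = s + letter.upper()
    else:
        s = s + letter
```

Let's trace through this code step by step.

Initialize: s = ''
Entering loop: for i, letter in enumerate("code"):
After iteration 1: i = 0, letter = 'c', s = 'C'
After iteration 2: i = 1, letter = 'o', s = 'Co'
After iteration 3: i = 2, letter = 'd', s = 'CoD'
After iteration 4: i = 3, letter = 'e', s = 'CoDe'
Loop ends.

Final answer: 'CoDe'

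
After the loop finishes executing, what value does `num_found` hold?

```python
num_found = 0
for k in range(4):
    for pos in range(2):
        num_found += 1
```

Let's trace through this code step by step.

Initialize: num_found = 0
Entering loop: for k in range(4):
After iteration 1: k = 0, num_found = 2
After iteration 2: k = 1, num_found = 4
After iteration 3: k = 2, num_found = 6
After iteration 4: k = 3, num_found = 8
Loop ends.

Final answer: 8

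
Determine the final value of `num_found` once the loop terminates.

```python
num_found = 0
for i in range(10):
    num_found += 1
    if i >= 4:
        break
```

Let's trace through this code step by step.

Initialize: num_found = 0
Entering loop: for i in range(10):
After iteration 1: i = 0, num_found = 1
After iteration 2: i = 1, num_found = 2
After iteration 3: i = 2, num_found = 3
After iteration 4: i = 3, num_found = 4
After iteration 5: i = 4, num_found = 5
Loop ends.

Final answer: 5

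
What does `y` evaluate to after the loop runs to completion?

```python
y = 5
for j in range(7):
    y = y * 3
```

Let's trace through this code step by step.

Initialize: y = 5
Entering loop: for j in range(7):
After iteration 1: j = 0, y = 15
After iteration 2: j = 1, y = 45
After iteration 3: j = 2, y = 135
After iteration 4: j = 3, y = 405
After iteration 5: j = 4, y = 1215
After iteration 6: j = 5, y = 3645
After iteration 7: j = 6, y = 10935
Loop ends.

Final answer: 10935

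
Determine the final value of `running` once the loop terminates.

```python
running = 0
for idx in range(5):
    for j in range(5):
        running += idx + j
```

Let's trace through this code step by step.

Initialize: running = 0
Entering loop: for idx in range(5):
After iteration 1: idx = 0, running = 10
After iteration 2: idx = 1, running = 25
After iteration 3: idx = 2, running = 45
After iteration 4: idx = 3, running = 70
After iteration 5: idx = 4, running = 100
Loop ends.

Final answer: 100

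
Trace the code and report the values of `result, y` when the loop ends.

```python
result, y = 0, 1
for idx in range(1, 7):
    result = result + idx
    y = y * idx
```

Let's trace through this code step by step.

Initialize: result = 0
Initialize: y = 1
Entering loop: for idx in range(1, 7):
After iteration 1: idx = 1, result = 1, y = 1
After iteration 2: idx = 2, result = 3, y = 2
After iteration 3: idx = 3, result = 6, y = 6
After iteration 4: idx = 4, result = 10, y = 24
After iteration 5: idx = 5, result = 15, y = 120
After iteration 6: idx = 6, result = 21, y = 720
Loop ends.

Final answer: 21, 720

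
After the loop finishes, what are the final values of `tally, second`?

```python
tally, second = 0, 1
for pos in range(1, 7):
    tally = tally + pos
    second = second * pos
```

Let's trace through this code step by step.

Initialize: tally = 0
Initialize: second = 1
Entering loop: for pos in range(1, 7):
After iteration 1: pos = 1, tally = 1, second = 1
After iteration 2: pos = 2, tally = 3, second = 2
After iteration 3: pos = 3, tally = 6, second = 6
After iteration 4: pos = 4, tally = 10, second = 24
After iteration 5: pos = 5, tally = 15, second = 120
After iteration 6: pos = 6, tally = 21, second = 720
Loop ends.

Final answer: 21, 720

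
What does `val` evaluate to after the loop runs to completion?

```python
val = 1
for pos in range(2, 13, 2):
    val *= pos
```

Let's trace through this code step by step.

Initialize: val = 1
Entering loop: for pos in range(2, 13, 2):
After iteration 1: pos = 2, val = 2
After iteration 2: pos = 4, val = 8
After iteration 3: pos = 6, val = 48
After iteration 4: pos = 8, val = 384
After iteration 5: pos = 10, val = 3840
After iteration 6: pos = 12, val = 46080
Loop ends.

Final answer: 46080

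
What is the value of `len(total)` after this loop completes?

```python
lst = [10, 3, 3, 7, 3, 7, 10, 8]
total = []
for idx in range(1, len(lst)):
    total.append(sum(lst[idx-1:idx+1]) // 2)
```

Let's trace through this code step by step.

Initialize: lst = [10, 3, 3, 7, 3, 7, 10, 8]
Initialize: total = []
Entering loop: for idx in range(1, len(lst)):
After iteration 1: idx = 1, total = [6]
After iteration 2: idx = 2, total = [6, 3]
After iteration 3: idx = 3, total = [6, 3, 5]
After iteration 4: idx = 4, total = [6, 3, 5, 5]
After iteration 5: idx = 5, total = [6, 3, 5, 5, 5]
After iteration 6: idx = 6, total = [6, 3, 5, 5, 5, 8]
After iteration 7: idx = 7, total = [6, 3, 5, 5, 5, 8, 9]
Loop ends.
len(total) = 7

Final answer: 7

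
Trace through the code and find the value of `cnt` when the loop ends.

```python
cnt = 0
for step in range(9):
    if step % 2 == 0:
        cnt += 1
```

Let's trace through this code step by step.

Initialize: cnt = 0
Entering loop: for step in range(9):
After iteration 1: step = 0, cnt = 1
After iteration 2: step = 1, cnt = 1
After iteration 3: step = 2, cnt = 2
After iteration 4: step = 3, cnt = 2
After iteration 5: step = 4, cnt = 3
After iteration 6: step = 5, cnt = 3
After iteration 7: step = 6, cnt = 4
After iteration 8: step = 7, cnt = 4
After iteration 9: step = 8, cnt = 5
Loop ends.

Final answer: 5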